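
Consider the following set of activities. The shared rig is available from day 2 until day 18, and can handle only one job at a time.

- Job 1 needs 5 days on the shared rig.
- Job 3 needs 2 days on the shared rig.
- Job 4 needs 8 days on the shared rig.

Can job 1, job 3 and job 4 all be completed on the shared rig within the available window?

The shared rig window is 18 − 2 = 16 days.
Running back to back, the jobs need 5 + 2 + 8 = 15 days on the shared rig.
Since 15 ≤ 16, they fit within the window.

Yes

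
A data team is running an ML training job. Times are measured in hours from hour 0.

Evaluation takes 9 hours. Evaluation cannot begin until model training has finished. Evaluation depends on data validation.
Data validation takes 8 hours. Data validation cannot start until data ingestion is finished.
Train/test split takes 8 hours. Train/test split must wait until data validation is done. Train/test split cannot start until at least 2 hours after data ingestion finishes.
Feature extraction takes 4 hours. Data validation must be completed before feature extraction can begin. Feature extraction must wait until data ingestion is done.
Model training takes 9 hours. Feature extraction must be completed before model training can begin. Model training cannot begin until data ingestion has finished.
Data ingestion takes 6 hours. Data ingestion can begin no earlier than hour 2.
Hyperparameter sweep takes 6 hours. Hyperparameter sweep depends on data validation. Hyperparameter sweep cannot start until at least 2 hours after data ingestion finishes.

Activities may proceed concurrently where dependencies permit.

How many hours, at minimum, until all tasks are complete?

38

Data ingestion waits on its own release at hour 2, so it starts at hour 2 and finishes at 2 + 6 = hour 8.
Data validation waits on data ingestion (finishes hour 8), so it starts at hour 8 and finishes at 8 + 8 = hour 16.
Hyperparameter sweep has to wait for data validation (finishes hour 16); data ingestion (finishes hour 8, plus 2-hour gap → hour 10). The latest of these is hour 16, so hyperparameter sweep runs hour 16 to 16 + 6 = hour 22.
Train/test split has to wait for data validation (finishes hour 16); data ingestion (finishes hour 8, plus 2-hour gap → hour 10). The latest of these is hour 16, so train/test split runs hour 16 to 16 + 8 = hour 24.
For feature extraction: data validation (finishes hour 16); data ingestion (finishes hour 8). Taking the maximum gives a start of hour 16, and it finishes at 16 + 4 = hour 20.
Model training cannot start until feature extraction (finishes hour 20); data ingestion (finishes hour 8). The controlling bound is hour 20, so model training finishes at 20 + 9 = hour 29.
Evaluation cannot start until model training (finishes hour 29); data validation (finishes hour 16). The controlling bound is hour 29, so evaluation finishes at 29 + 9 = hour 38.
All tasks are finished once the last one completes. Finish times: Data ingestion at 8, Data validation at 16, Feature extraction at 20, Train/test split at 24, Hyperparameter sweep at 22, Model training at 29, Evaluation at 38. The latest is hour 38.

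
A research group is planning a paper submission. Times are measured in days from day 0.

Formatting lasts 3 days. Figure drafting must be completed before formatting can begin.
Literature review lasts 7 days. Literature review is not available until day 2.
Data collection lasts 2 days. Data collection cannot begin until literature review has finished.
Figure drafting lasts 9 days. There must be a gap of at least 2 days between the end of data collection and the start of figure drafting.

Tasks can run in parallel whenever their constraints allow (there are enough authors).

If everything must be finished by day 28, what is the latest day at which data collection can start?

Formatting has no dependents, so it just needs to finish by day 28. Starting by 28 − 3 = day 25 achieves that.
Figure drafting has to be done before formatting (must start by day 25). That means finishing by day 25, i.e. starting by 25 − 9 = day 16.
Since figure drafting (must start by day 16, minus 2-day gap → day 14) depends on it, data collection must finish by day 14. Backing off its 2-day duration gives a latest start of day 12.

12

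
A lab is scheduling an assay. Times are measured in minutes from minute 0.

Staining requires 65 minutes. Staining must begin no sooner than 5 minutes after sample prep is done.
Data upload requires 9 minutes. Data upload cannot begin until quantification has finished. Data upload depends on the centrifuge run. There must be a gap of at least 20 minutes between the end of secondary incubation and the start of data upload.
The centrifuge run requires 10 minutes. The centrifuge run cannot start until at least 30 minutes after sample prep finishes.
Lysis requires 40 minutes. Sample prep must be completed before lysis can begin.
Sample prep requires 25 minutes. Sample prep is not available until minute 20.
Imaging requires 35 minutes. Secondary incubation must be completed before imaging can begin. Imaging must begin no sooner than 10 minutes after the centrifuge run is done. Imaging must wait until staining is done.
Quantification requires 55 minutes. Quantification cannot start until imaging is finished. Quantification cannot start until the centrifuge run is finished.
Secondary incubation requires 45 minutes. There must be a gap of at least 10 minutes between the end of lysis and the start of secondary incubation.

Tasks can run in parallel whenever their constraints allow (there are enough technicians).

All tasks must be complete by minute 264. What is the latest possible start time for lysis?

70

Data upload has no dependents, so it just needs to finish by minute 264. Starting by 264 − 9 = minute 255 achieves that.
Quantification feeds into data upload (must start by minute 255); so quantification must finish by minute 255 and therefore start by minute 200.
Since quantification (must start by minute 200) depends on it, imaging must finish by minute 200. Backing off its 35-minute duration gives a latest start of minute 165.
Secondary incubation must finish in time for imaging (must start by minute 165); data upload (must start by minute 255, minus 20-minute gap → minute 235). The tightest is minute 165, so secondary incubation must start by 165 − 45 = minute 120.
Since secondary incubation (must start by minute 120, minus 10-minute gap → minute 110) depends on it, lysis must finish by minute 110. Backing off its 40-minute duration gives a latest start of minute 70.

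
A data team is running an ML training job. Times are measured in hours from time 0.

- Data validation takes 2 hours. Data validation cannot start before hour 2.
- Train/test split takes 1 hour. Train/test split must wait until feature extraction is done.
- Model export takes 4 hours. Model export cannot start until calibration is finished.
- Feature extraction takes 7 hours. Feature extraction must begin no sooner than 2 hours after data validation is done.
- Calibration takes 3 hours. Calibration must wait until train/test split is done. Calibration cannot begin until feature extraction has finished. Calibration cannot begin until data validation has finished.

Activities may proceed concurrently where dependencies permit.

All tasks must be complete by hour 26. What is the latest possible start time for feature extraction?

11

Nothing follows model export; the deadline of hour 26 is its only limit. It must start by 26 − 4 = hour 22.
Calibration must finish before model export (must start by hour 22). With a 3-hour duration, calibration must start by 22 − 3 = hour 19.
Train/test split must finish before calibration (must start by hour 19). With a 1-hour duration, train/test split must start by 19 − 1 = hour 18.
Feature extraction feeds train/test split (must start by hour 18); calibration (must start by hour 19). Taking the minimum, feature extraction must finish by hour 18 and start by 18 − 7 = hour 11.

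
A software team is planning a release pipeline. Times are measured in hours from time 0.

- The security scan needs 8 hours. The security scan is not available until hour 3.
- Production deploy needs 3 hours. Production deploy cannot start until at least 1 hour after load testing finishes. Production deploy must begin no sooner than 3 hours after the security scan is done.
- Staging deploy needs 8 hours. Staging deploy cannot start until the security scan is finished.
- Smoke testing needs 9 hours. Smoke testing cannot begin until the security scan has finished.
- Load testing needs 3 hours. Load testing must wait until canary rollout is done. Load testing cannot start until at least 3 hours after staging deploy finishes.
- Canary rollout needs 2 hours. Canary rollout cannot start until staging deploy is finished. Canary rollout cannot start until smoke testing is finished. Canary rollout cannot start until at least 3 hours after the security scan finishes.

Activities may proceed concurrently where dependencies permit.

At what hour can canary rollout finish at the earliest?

The security scan cannot begin until its own release at hour 3. It runs from hour 3 to 3 + 8 = hour 11.
Smoke testing waits on the security scan (finishes hour 11), so it starts at hour 11 and finishes at 11 + 9 = hour 20.
After the security scan (finishes hour 11), staging deploy can start at hour 11 and finishes at hour 19.
Canary rollout needs all of staging deploy (finishes hour 19); smoke testing (finishes hour 20); the security scan (finishes hour 11, plus 3-hour gap → hour 14). That puts its earliest start at hour 20; it finishes at 20 + 2 = hour 22.

22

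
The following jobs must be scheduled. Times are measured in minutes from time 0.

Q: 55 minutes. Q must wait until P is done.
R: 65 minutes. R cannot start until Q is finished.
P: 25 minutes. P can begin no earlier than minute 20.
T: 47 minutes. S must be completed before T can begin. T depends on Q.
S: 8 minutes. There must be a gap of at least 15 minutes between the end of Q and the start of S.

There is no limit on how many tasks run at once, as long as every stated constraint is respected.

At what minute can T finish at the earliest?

After its own release at minute 20, P can start at minute 20 and finishes at minute 45.
After P (finishes minute 45), Q can start at minute 45 and finishes at minute 100.
S cannot begin until Q (finishes minute 100, plus 15-minute gap → minute 115). It runs from minute 115 to 115 + 8 = minute 123.
T cannot start until S (finishes minute 123); Q (finishes minute 100). The controlling bound is minute 123, so T finishes at 123 + 47 = minute 170.

170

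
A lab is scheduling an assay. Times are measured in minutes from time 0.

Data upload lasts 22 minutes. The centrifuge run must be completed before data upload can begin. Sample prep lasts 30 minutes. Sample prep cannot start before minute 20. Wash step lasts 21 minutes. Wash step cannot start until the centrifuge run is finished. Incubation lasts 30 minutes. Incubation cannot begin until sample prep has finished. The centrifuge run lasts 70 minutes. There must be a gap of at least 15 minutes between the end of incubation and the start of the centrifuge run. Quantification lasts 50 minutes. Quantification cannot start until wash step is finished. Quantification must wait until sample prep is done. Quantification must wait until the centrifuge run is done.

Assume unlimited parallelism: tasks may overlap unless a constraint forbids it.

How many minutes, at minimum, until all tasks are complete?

Sample prep cannot begin until its own release at minute 20. It runs from minute 20 to 20 + 30 = minute 50.
Incubation cannot begin until sample prep (finishes minute 50). It runs from minute 50 to 50 + 30 = minute 80.
The centrifuge run cannot begin until incubation (finishes minute 80, plus 15-minute gap → minute 95). It runs from minute 95 to 95 + 70 = minute 165.
After the centrifuge run (finishes minute 165), data upload can start at minute 165 and finishes at minute 187.
Wash step waits on the centrifuge run (finishes minute 165), so it starts at minute 165 and finishes at 165 + 21 = minute 186.
For quantification: wash step (finishes minute 186); sample prep (finishes minute 50); the centrifuge run (finishes minute 165). Taking the maximum gives a start of minute 186, and it finishes at 186 + 50 = minute 236.
All tasks are finished once the last one completes. Finish times: Sample prep at 50, Incubation at 80, The centrifuge run at 165, Wash step at 186, Quantification at 236, Data upload at 187. The latest is minute 236.

236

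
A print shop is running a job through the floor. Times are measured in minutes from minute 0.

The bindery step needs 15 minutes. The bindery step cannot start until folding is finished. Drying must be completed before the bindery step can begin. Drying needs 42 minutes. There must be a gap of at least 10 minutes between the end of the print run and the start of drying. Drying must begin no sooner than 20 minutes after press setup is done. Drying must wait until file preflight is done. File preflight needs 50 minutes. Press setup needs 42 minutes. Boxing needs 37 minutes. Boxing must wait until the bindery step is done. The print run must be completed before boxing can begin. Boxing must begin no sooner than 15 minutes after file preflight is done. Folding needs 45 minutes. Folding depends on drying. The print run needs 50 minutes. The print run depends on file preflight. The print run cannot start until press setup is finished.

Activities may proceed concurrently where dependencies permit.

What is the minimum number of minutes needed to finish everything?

249

Press setup has no prerequisites, so it starts at minute 0 and finishes at minute 42.
File preflight has no prerequisites, so it starts at minute 0 and finishes at minute 50.
The print run needs all of file preflight (finishes minute 50); press setup (finishes minute 42). That puts its earliest start at minute 50; it finishes at 50 + 50 = minute 100.
For drying: the print run (finishes minute 100, plus 10-minute gap → minute 110); press setup (finishes minute 42, plus 20-minute gap → minute 62); file preflight (finishes minute 50). Taking the maximum gives a start of minute 110, and it finishes at 110 + 42 = minute 152.
Folding waits on drying (finishes minute 152), so it starts at minute 152 and finishes at 152 + 45 = minute 197.
The bindery step has to wait for folding (finishes minute 197); drying (finishes minute 152). The latest of these is minute 197, so the bindery step runs minute 197 to 197 + 15 = minute 212.
Boxing cannot start until the bindery step (finishes minute 212); the print run (finishes minute 100); file preflight (finishes minute 50, plus 15-minute gap → minute 65). The controlling bound is minute 212, so boxing finishes at 212 + 37 = minute 249.
All tasks are finished once the last one completes. Finish times: File preflight at 50, Press setup at 42, The print run at 100, Drying at 152, Folding at 197, The bindery step at 212, Boxing at 249. The latest is minute 249.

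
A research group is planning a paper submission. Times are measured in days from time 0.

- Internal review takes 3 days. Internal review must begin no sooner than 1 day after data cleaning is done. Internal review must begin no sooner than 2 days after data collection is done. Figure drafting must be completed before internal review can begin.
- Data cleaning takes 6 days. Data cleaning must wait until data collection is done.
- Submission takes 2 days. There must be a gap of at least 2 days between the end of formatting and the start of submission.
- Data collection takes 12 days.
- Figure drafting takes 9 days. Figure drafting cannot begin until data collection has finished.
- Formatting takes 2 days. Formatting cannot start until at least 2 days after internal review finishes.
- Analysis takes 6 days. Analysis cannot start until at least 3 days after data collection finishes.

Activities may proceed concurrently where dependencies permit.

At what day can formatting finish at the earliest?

28

Data collection has no prerequisites, so it starts at day 0 and finishes at day 12.
Figure drafting cannot begin until data collection (finishes day 12). It runs from day 12 to 12 + 9 = day 21.
After data collection (finishes day 12), data cleaning can start at day 12 and finishes at day 18.
For internal review: data cleaning (finishes day 18, plus 1-day gap → day 19); data collection (finishes day 12, plus 2-day gap → day 14); figure drafting (finishes day 21). Taking the maximum gives a start of day 21, and it finishes at 21 + 3 = day 24.
Formatting cannot begin until internal review (finishes day 24, plus 2-day gap → day 26). It runs from day 26 to 26 + 2 = day 28.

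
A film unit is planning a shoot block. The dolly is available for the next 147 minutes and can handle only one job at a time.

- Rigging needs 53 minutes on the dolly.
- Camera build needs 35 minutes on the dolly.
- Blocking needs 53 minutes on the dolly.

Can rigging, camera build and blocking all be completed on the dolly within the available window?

Running back to back, the jobs need 53 + 35 + 53 = 141 minutes on the dolly.
Since 141 ≤ 147, they fit within the window.

Yes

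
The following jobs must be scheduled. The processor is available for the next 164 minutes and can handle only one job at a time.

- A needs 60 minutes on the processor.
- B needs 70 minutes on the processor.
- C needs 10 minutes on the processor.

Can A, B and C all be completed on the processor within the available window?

Yes

Running back to back, the jobs need 60 + 70 + 10 = 140 minutes on the processor.
Since 140 ≤ 164, they fit within the window.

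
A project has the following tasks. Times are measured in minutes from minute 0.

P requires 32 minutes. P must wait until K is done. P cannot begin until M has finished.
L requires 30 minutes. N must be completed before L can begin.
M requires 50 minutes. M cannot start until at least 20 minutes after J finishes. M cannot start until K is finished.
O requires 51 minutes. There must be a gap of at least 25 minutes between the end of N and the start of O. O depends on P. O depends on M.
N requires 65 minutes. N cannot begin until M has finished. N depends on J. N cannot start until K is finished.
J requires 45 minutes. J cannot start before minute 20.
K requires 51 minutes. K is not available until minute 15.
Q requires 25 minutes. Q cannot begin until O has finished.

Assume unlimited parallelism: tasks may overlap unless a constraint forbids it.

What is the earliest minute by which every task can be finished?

301

K waits on its own release at minute 15, so it starts at minute 15 and finishes at 15 + 51 = minute 66.
J waits on its own release at minute 20, so it starts at minute 20 and finishes at 20 + 45 = minute 65.
M needs all of J (finishes minute 65, plus 20-minute gap → minute 85); K (finishes minute 66). That puts its earliest start at minute 85; it finishes at 85 + 50 = minute 135.
P cannot start until K (finishes minute 66); M (finishes minute 135). The controlling bound is minute 135, so P finishes at 135 + 32 = minute 167.
For N: M (finishes minute 135); J (finishes minute 65); K (finishes minute 66). Taking the maximum gives a start of minute 135, and it finishes at 135 + 65 = minute 200.
O needs all of N (finishes minute 200, plus 25-minute gap → minute 225); P (finishes minute 167); M (finishes minute 135). That puts its earliest start at minute 225; it finishes at 225 + 51 = minute 276.
Q cannot begin until O (finishes minute 276). It runs from minute 276 to 276 + 25 = minute 301.
L waits on N (finishes minute 200), so it starts at minute 200 and finishes at 200 + 30 = minute 230.
All tasks are finished once the last one completes. Finish times: J at 65, K at 66, L at 230, M at 135, N at 200, O at 276, P at 167, Q at 301. The latest is minute 301.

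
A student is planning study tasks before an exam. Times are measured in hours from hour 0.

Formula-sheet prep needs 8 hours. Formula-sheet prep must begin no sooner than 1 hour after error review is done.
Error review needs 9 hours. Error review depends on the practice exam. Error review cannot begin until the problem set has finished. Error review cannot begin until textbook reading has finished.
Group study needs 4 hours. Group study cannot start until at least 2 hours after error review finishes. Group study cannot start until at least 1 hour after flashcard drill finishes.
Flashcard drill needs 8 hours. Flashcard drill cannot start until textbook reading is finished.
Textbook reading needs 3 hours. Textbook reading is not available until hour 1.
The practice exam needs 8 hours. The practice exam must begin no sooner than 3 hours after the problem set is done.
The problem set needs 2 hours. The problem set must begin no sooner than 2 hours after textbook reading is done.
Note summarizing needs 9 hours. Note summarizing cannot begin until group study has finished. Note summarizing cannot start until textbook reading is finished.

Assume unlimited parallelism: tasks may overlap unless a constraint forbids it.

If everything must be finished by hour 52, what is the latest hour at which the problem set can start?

15

Note summarizing has no dependents, so it just needs to finish by hour 52. Starting by 52 − 9 = hour 43 achieves that.
Since note summarizing (must start by hour 43) depends on it, group study must finish by hour 43. Backing off its 4-hour duration gives a latest start of hour 39.
Nothing follows formula-sheet prep; the deadline of hour 52 is its only limit. It must start by 52 − 8 = hour 44.
For error review: group study (must start by hour 39, minus 2-hour gap → hour 37); formula-sheet prep (must start by hour 44, minus 1-hour gap → hour 43). The most restrictive is hour 37; with a 9-hour duration, error review must start by hour 28.
The practice exam must finish before error review (must start by hour 28). With an 8-hour duration, the practice exam must start by 28 − 8 = hour 20.
The problem set has several dependents: the practice exam (must start by hour 20, minus 3-hour gap → hour 17); error review (must start by hour 28). The earliest of those limits is hour 17, so the problem set must start by 17 − 2 = hour 15.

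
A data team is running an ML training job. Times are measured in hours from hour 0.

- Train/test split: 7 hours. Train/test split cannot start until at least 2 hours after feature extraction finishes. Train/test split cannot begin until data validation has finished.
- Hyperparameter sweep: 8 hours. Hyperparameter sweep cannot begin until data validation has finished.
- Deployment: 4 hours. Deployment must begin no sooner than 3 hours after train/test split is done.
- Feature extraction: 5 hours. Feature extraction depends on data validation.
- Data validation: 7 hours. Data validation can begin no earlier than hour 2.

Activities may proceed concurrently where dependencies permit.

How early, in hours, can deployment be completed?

30

After its own release at hour 2, data validation can start at hour 2 and finishes at hour 9.
Feature extraction waits on data validation (finishes hour 9), so it starts at hour 9 and finishes at 9 + 5 = hour 14.
For train/test split: feature extraction (finishes hour 14, plus 2-hour gap → hour 16); data validation (finishes hour 9). Taking the maximum gives a start of hour 16, and it finishes at 16 + 7 = hour 23.
Deployment waits on train/test split (finishes hour 23, plus 3-hour gap → hour 26), so it starts at hour 26 and finishes at 26 + 4 = hour 30.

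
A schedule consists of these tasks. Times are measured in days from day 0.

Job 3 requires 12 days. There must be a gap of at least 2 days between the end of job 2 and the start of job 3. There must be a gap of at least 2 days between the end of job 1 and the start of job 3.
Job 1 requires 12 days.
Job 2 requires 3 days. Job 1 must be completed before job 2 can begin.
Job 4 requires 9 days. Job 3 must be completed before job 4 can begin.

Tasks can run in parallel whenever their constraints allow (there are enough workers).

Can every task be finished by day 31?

No

Nothing blocks job 1, so it runs from day 0 to day 12.
Job 2 waits on job 1 (finishes day 12), so it starts at day 12 and finishes at 12 + 3 = day 15.
Job 3 has to wait for job 2 (finishes day 15, plus 2-day gap → day 17); job 1 (finishes day 12, plus 2-day gap → day 14). The latest of these is day 17, so job 3 runs day 17 to 17 + 12 = day 29.
After job 3 (finishes day 29), job 4 can start at day 29 and finishes at day 38.
The earliest everything can be done is day 38, which is after the deadline of 31, so it is not possible.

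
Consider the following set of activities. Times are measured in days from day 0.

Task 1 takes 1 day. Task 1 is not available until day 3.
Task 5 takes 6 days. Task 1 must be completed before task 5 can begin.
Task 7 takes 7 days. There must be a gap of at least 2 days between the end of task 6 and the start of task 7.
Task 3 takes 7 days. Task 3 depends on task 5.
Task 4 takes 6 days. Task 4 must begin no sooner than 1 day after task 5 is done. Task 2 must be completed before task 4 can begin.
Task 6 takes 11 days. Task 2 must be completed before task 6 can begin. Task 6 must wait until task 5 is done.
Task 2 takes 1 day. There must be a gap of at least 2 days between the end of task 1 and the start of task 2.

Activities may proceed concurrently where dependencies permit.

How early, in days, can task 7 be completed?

Task 1 cannot begin until its own release at day 3. It runs from day 3 to 3 + 1 = day 4.
Task 5 cannot begin until task 1 (finishes day 4). It runs from day 4 to 4 + 6 = day 10.
After task 1 (finishes day 4, plus 2-day gap → day 6), task 2 can start at day 6 and finishes at day 7.
For task 6: task 2 (finishes day 7); task 5 (finishes day 10). Taking the maximum gives a start of day 10, and it finishes at 10 + 11 = day 21.
After task 6 (finishes day 21, plus 2-day gap → day 23), task 7 can start at day 23 and finishes at day 30.

30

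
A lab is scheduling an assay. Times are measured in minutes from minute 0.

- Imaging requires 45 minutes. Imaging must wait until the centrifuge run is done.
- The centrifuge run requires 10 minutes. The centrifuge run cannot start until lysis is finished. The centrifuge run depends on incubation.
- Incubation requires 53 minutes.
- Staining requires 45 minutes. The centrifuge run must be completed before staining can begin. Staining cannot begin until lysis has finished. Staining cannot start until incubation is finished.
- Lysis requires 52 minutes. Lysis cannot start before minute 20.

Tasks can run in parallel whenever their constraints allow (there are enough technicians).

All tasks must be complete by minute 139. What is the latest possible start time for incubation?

Staining has no dependents, so it just needs to finish by minute 139. Starting by 139 − 45 = minute 94 achieves that.
Imaging must finish by minute 139; it takes 45 minutes, so it must start by 139 − 45 = minute 94.
For the centrifuge run: staining (must start by minute 94); imaging (must start by minute 94). The most restrictive is minute 94; with a 10-minute duration, the centrifuge run must start by minute 84.
Incubation feeds the centrifuge run (must start by minute 84); staining (must start by minute 94). Taking the minimum, incubation must finish by minute 84 and start by 84 − 53 = minute 31.

31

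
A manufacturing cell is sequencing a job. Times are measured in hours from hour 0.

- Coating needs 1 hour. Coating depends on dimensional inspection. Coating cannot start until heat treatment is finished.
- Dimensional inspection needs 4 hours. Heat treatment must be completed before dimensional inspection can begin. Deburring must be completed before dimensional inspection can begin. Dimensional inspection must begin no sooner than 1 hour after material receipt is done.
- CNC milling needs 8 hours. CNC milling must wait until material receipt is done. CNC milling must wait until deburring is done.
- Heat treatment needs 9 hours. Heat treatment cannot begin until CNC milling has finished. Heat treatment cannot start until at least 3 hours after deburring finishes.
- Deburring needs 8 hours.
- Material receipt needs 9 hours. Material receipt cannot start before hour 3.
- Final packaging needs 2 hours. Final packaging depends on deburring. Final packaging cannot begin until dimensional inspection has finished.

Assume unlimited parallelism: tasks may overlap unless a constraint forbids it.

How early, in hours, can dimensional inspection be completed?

33

Deburring can start immediately at hour 0; it finishes at hour 8.
Material receipt cannot begin until its own release at hour 3. It runs from hour 3 to 3 + 9 = hour 12.
CNC milling cannot start until material receipt (finishes hour 12); deburring (finishes hour 8). The controlling bound is hour 12, so CNC milling finishes at 12 + 8 = hour 20.
Heat treatment has to wait for CNC milling (finishes hour 20); deburring (finishes hour 8, plus 3-hour gap → hour 11). The latest of these is hour 20, so heat treatment runs hour 20 to 20 + 9 = hour 29.
Dimensional inspection needs all of heat treatment (finishes hour 29); deburring (finishes hour 8); material receipt (finishes hour 12, plus 1-hour gap → hour 13). That puts its earliest start at hour 29; it finishes at 29 + 4 = hour 33.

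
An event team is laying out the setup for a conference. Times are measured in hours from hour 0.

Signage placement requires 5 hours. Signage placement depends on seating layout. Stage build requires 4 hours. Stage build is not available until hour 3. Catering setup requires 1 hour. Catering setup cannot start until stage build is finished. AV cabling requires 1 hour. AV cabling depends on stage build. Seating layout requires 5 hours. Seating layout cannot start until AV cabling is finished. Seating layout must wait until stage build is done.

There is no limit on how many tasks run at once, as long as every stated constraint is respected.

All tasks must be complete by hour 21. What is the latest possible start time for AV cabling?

10

Signage placement must finish by hour 21; it takes 5 hours, so it must start by 21 − 5 = hour 16.
Seating layout has to be done before signage placement (must start by hour 16). That means finishing by hour 16, i.e. starting by 16 − 5 = hour 11.
AV cabling must finish before seating layout (must start by hour 11). With a 1-hour duration, AV cabling must start by 11 − 1 = hour 10.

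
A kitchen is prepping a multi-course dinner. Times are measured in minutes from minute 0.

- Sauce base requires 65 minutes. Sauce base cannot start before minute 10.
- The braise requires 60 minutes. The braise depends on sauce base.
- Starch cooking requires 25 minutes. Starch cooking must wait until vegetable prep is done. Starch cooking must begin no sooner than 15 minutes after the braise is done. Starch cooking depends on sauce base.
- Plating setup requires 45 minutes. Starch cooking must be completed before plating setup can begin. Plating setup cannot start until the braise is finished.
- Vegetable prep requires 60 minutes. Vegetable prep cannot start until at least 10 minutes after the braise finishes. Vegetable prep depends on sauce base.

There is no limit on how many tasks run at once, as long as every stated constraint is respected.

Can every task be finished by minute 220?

Sauce base waits on its own release at minute 10, so it starts at minute 10 and finishes at 10 + 65 = minute 75.
After sauce base (finishes minute 75), the braise can start at minute 75 and finishes at minute 135.
Vegetable prep has to wait for the braise (finishes minute 135, plus 10-minute gap → minute 145); sauce base (finishes minute 75). The latest of these is minute 145, so vegetable prep runs minute 145 to 145 + 60 = minute 205.
Starch cooking has to wait for vegetable prep (finishes minute 205); the braise (finishes minute 135, plus 15-minute gap → minute 150); sauce base (finishes minute 75). The latest of these is minute 205, so starch cooking runs minute 205 to 205 + 25 = minute 230.
Plating setup cannot start until starch cooking (finishes minute 230); the braise (finishes minute 135). The controlling bound is minute 230, so plating setup finishes at 230 + 45 = minute 275.
The earliest everything can be done is minute 275, which is after the deadline of 220, so it is not possible.

No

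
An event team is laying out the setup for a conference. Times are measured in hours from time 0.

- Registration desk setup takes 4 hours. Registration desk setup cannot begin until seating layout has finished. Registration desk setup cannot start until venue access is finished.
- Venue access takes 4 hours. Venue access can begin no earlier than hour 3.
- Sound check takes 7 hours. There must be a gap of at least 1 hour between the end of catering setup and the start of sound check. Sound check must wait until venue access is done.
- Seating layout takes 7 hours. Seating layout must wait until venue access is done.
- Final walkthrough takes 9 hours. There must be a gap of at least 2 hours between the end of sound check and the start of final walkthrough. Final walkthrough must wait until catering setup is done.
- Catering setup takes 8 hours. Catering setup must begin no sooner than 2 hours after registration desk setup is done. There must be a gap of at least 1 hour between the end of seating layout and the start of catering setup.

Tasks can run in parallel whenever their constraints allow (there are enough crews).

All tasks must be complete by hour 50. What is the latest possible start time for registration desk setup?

17

Final walkthrough has no dependents, so it just needs to finish by hour 50. Starting by 50 − 9 = hour 41 achieves that.
Since final walkthrough (must start by hour 41, minus 2-hour gap → hour 39) depends on it, sound check must finish by hour 39. Backing off its 7-hour duration gives a latest start of hour 32.
Catering setup has several dependents: sound check (must start by hour 32, minus 1-hour gap → hour 31); final walkthrough (must start by hour 41). The earliest of those limits is hour 31, so catering setup must start by 31 − 8 = hour 23.
Registration desk setup has to be done before catering setup (must start by hour 23, minus 2-hour gap → hour 21). That means finishing by hour 21, i.e. starting by 21 − 4 = hour 17.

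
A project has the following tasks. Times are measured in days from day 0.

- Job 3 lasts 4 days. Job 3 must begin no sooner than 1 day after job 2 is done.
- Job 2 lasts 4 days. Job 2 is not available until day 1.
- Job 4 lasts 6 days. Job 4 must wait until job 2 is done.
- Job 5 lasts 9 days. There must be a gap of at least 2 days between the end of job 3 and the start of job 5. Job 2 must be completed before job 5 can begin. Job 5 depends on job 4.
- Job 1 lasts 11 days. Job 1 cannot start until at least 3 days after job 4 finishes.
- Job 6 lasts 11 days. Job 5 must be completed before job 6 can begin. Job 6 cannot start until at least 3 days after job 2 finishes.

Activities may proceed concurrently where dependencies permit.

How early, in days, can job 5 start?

12

After its own release at day 1, job 2 can start at day 1 and finishes at day 5.
Job 4 waits on job 2 (finishes day 5), so it starts at day 5 and finishes at 5 + 6 = day 11.
Job 3 cannot begin until job 2 (finishes day 5, plus 1-day gap → day 6). It runs from day 6 to 6 + 4 = day 10.
Job 5 waits on job 3 (finishes day 10, plus 2-day gap → day 12); job 2 (finishes day 5); job 4 (finishes day 11). The latest of these is day 12, which is the earliest job 5 can start.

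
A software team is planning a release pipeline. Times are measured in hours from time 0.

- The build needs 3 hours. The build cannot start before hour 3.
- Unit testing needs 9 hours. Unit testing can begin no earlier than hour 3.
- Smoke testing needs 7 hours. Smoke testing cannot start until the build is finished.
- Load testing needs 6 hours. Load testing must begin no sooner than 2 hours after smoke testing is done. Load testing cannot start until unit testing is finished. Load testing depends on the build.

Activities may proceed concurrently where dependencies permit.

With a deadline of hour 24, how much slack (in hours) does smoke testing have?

The build cannot begin until its own release at hour 3. It runs from hour 3 to 3 + 3 = hour 6.
Smoke testing cannot begin until the build (finishes hour 6). It runs from hour 6 to 6 + 7 = hour 13.

Working backward from the deadline:
To finish by hour 24, load testing (duration 6) must start no later than hour 18.
Smoke testing has to be done before load testing (must start by hour 18, minus 2-hour gap → hour 16). That means finishing by hour 16, i.e. starting by 16 − 7 = hour 9.
So smoke testing can start as early as hour 6 and as late as hour 9, giving 9 − 6 = 3 hours of slack.

3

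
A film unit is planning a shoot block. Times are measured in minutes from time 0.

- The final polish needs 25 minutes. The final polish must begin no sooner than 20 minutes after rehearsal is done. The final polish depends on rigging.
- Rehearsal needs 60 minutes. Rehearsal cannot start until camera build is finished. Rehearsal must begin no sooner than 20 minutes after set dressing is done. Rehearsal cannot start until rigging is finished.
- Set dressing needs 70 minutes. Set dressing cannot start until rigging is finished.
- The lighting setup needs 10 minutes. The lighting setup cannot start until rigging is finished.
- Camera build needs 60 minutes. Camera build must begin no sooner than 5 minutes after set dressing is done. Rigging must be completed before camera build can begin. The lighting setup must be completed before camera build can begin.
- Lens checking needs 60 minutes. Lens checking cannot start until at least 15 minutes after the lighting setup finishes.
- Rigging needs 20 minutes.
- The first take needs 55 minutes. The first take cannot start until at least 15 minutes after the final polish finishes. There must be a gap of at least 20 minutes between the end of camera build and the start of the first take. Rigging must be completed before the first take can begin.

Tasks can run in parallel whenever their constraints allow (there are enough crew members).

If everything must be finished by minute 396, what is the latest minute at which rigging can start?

66

Nothing follows the first take; the deadline of minute 396 is its only limit. It must start by 396 − 55 = minute 341.
The final polish has to be done before the first take (must start by minute 341, minus 15-minute gap → minute 326). That means finishing by minute 326, i.e. starting by 326 − 25 = minute 301.
Since the final polish (must start by minute 301, minus 20-minute gap → minute 281) depends on it, rehearsal must finish by minute 281. Backing off its 60-minute duration gives a latest start of minute 221.
Camera build has several dependents: rehearsal (must start by minute 221); the first take (must start by minute 341, minus 20-minute gap → minute 321). The earliest of those limits is minute 221, so camera build must start by 221 − 60 = minute 161.
Set dressing must finish in time for camera build (must start by minute 161, minus 5-minute gap → minute 156); rehearsal (must start by minute 221, minus 20-minute gap → minute 201). The tightest is minute 156, so set dressing must start by 156 − 70 = minute 86.
Lens checking must finish by minute 396; it takes 60 minutes, so it must start by 396 − 60 = minute 336.
The lighting setup feeds camera build (must start by minute 161); lens checking (must start by minute 336, minus 15-minute gap → minute 321). Taking the minimum, the lighting setup must finish by minute 161 and start by 161 − 10 = minute 151.
Rigging has several dependents: set dressing (must start by minute 86); the lighting setup (must start by minute 151); camera build (must start by minute 161); rehearsal (must start by minute 221); the final polish (must start by minute 301); the first take (must start by minute 341). The earliest of those limits is minute 86, so rigging must start by 86 − 20 = minute 66.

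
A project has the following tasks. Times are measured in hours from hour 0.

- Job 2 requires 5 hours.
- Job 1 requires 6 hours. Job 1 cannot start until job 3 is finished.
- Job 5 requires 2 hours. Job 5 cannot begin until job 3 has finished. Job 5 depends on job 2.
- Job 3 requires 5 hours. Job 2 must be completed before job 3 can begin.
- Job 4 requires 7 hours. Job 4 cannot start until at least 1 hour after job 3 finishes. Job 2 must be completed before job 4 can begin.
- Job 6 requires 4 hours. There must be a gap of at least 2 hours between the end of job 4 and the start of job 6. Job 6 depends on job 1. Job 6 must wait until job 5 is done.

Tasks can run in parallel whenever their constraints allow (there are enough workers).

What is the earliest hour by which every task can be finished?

24

Nothing blocks job 2, so it runs from hour 0 to hour 5.
After job 2 (finishes hour 5), job 3 can start at hour 5 and finishes at hour 10.
Job 5 has to wait for job 3 (finishes hour 10); job 2 (finishes hour 5). The latest of these is hour 10, so job 5 runs hour 10 to 10 + 2 = hour 12.
Job 4 cannot start until job 3 (finishes hour 10, plus 1-hour gap → hour 11); job 2 (finishes hour 5). The controlling bound is hour 11, so job 4 finishes at 11 + 7 = hour 18.
Job 1 waits on job 3 (finishes hour 10), so it starts at hour 10 and finishes at 10 + 6 = hour 16.
For job 6: job 4 (finishes hour 18, plus 2-hour gap → hour 20); job 1 (finishes hour 16); job 5 (finishes hour 12). Taking the maximum gives a start of hour 20, and it finishes at 20 + 4 = hour 24.
All tasks are finished once the last one completes. Finish times: Job 1 at 16, Job 2 at 5, Job 3 at 10, Job 4 at 18, Job 5 at 12, Job 6 at 24. The latest is hour 24.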